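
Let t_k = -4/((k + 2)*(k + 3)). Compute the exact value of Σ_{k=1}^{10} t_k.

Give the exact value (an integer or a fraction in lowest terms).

Σ = -40/39

Compute t_(k+1)/t_k: get (k + 2)/(k + 4).
Take A(k)=k + 2, B(k)=k + 4, C(k)=1.
Key eq: (k + 2)·f(k+1) = (k + 3)·f(k) + (1).
deg f ≤ 1 (via 1,1,0).
Coefficient equations give f(k) = k/2.
Then R = B(k−1)f/C = k*(k + 3)/2, so s_k = R(k)·t_k = -2*k/(k + 2).
Δs = -4/(k**2 + 5*k + 6), as required.
Sum = s_(11) − s_(1); s_(11) = -22/13, s_(1) = -2/3 ⇒ -40/39.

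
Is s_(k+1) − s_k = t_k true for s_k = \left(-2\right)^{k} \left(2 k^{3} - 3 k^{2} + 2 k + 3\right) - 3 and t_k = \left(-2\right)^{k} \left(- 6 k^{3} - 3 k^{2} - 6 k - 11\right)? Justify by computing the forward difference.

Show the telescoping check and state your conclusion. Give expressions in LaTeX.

Valid — Δs_k = t_k.

s_(k+1) = (-2)**(k + 1)*(2*k + 2*(k + 1)**3 - 3*(k + 1)**2 + 5) - 3
s_(k+1) − s_k = (-2)**k*(-6*k**3 - 3*k**2 - 6*k - 11)
(s_(k+1) − s_k) − t_k = 0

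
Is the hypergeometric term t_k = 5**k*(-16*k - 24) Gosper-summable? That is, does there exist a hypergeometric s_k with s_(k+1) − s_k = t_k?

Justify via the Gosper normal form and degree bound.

t_(k+1)/t_k = 5*(2*k + 5)/(2*k + 3).
Normal form (A,B,C) = (5, 1, k + 3/2).
Solve (5)·f(k+1) − (1)·f(k) = k + 3/2.
Degrees (0,0,1) ⇒ d ≤ 1.
Solving with deg f ≤ 1: f(k) = (4*k + 1)/16.
R(k) = B(k−1)·f(k)/C(k) = (4*k + 1)/(8*(2*k + 3)); s_k = R·t_k = 5**k*(-4*k - 1).
s_(k+1) − s_k = 5**k*(-16*k - 24) = t_k.

Yes. s_k = 5**k*(-4*k - 1).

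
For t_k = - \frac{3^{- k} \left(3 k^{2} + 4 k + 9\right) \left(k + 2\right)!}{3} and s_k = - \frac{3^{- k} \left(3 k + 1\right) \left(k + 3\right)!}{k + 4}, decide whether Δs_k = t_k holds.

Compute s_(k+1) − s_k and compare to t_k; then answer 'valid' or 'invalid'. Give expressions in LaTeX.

s_(k+1) = -(3*k + 4)*factorial(k + 4)/(3*3**k*(k + 5))
s_(k+1) − s_k = -(3*k**3 + 19*k**2 + 32*k + 49)*factorial(k + 3)/(3*3**k*(k + 4)*(k + 5))
(s_(k+1) − s_k) − t_k = (3*k**3 + 16*k**2 + 16*k + 33)*factorial(k + 2)/(3*3**k*(k + 4)*(k + 5))

Invalid: residual \frac{3^{- k} \left(3 k^{3} + 16 k^{2} + 16 k + 33\right) \left(k + 2\right)!}{3 \left(k + 4\right) \left(k + 5\right)} ≠ 0.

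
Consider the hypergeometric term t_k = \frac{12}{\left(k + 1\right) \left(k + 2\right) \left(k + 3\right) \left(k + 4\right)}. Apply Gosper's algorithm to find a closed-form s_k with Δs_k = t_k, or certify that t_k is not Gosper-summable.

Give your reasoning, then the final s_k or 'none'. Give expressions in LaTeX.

s_k = \frac{2 k \left(k^{2} + 6 k + 11\right)}{3 \left(k + 1\right) \left(k + 2\right) \left(k + 3\right)}

The ratio is (k + 1)/(k + 5).
Factor: A=k + 1; B=k + 5; C=1.
Key eq: (k + 1)·f(k+1) = (k + 4)·f(k) + (1).
Degrees (1,1,0) ⇒ d ≤ 3.
Coefficient equations give f(k) = k*(k**2 + 6*k + 11)/18.
R(k) = B(k−1)·f(k)/C(k) = k*(k + 4)*(k**2 + 6*k + 11)/18; s_k = R·t_k = 2*k*(k**2 + 6*k + 11)/(3*(k + 1)*(k + 2)*(k + 3)).
Δs = 12/(k**4 + 10*k**3 + 35*k**2 + 50*k + 24), as required.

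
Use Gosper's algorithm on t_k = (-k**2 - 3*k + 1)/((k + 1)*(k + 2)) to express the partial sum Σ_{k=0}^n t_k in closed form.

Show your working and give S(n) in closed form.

Compute t_(k+1)/t_k: get (k + 1)*(3*k + (k + 1)**2 + 2)/((k + 3)*(k**2 + 3*k - 1)).
Normal form (A,B,C) = (k + 1, k + 3, k**2 + 3*k - 1).
Need (k + 1)·f(k+1) − (k + 2)·f(k) = k**2 + 3*k - 1.
d = 2 from the (1,1,2) case.
Coefficient equations give f(k) = k*(k - 2).
R(k) = B(k−1)·f(k)/C(k) = k*(k - 2)*(k + 2)/(k**2 + 3*k - 1); s_k = R·t_k = k*(2 - k)/(k + 1).
Δs = (-k**2 - 3*k + 1)/(k**2 + 3*k + 2), as required.
Σ_(k=0)^n t_k = s_(n+1) − s_(0) = ((1 - n**2)/(n + 2)) − (0), i.e. (1 - n**2)/(n + 2).

S(n) = (1 - n**2)/(n + 2)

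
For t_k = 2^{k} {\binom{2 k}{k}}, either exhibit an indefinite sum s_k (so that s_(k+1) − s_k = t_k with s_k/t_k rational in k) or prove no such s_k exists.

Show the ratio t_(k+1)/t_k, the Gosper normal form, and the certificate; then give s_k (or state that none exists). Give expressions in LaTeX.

The ratio is 4*(2*k + 1)/(k + 1).
Gosper form: A/B · C(k+1)/C(k) with A=8*k + 4, B=k + 1, C=1.
Set up (8*k + 4)·f(k+1) − (k)·f(k) − (1) = 0.
deg f ≤ -1 (via 1,1,0).
Bound -1 < 0, so the key equation has no polynomial solution.

not Gosper-summable; s_k does not exist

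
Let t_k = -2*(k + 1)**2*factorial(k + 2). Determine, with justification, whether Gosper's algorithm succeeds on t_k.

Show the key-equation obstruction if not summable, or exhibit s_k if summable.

Yes. s_k = -2*(k - 1)*factorial(k + 2).

r(k) = (k + 2)**2*(k + 3)/(k + 1)**2 after simplifying.
Gosper form: A/B · C(k+1)/C(k) with A=k + 3, B=1, C=k**2 + 2*k + 1.
Set up (k + 3)·f(k+1) − (1)·f(k) − (k**2 + 2*k + 1) = 0.
d = 1 from the (1,0,2) case.
Solve for f: f(k) = k - 1 (degree 1 ≤ 1).
So s_k = (B(k−1)f/C)·t_k = ((k - 1)/(k + 1)**2)·t_k = -2*(k - 1)*factorial(k + 2).
s_(k+1) − s_k = -2*(k + 1)**2*factorial(k + 2) = t_k.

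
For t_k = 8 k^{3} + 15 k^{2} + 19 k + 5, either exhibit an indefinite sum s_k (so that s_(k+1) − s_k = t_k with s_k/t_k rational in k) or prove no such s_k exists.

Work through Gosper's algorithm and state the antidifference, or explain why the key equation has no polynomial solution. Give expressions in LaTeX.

s_k = k \left(2 k^{3} + k^{2} + 4 k - 2\right)

Ratio r(k) = (8*k**3 + 39*k**2 + 73*k + 47)/(8*k**3 + 15*k**2 + 19*k + 5).
So A=1 and B=1, with C=k**3 + 15*k**2/8 + 19*k/8 + 5/8.
Solve (1)·f(k+1) − (1)·f(k) = k**3 + 15*k**2/8 + 19*k/8 + 5/8.
Bound: deg f ≤ 4.
Solving with deg f ≤ 4: f(k) = k*(2*k**3 + k**2 + 4*k - 2)/8.
So s_k = (B(k−1)f/C)·t_k = (k*(2*k**3 + k**2 + 4*k - 2)/(8*k**3 + 15*k**2 + 19*k + 5))·t_k = k*(2*k**3 + k**2 + 4*k - 2).
s_(k+1) − s_k = 8*k**3 + 15*k**2 + 19*k + 5 = t_k.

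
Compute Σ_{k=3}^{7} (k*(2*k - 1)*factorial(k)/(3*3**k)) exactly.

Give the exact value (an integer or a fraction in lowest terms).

t_(k+1)/t_k = (k + 1)**2*(2*k + 1)/(3*k*(2*k - 1)).
So A=k/3 + 1/3 and B=1, with C=k**2 - k/2.
Need (k/3 + 1/3)·f(k+1) − (1)·f(k) = k**2 - k/2.
d = 1 from the (1,0,2) case.
Solving with deg f ≤ 1: f(k) = 3*(2*k + 1)/2.
So s_k = (B(k−1)f/C)·t_k = (3*(2*k + 1)/(k*(2*k - 1)))·t_k = (2*k + 1)*factorial(k)/3**k.
s_(k+1) − s_k = k*(2*k - 1)*factorial(k)/(3*3**k) = t_k.
Σ_(k=3)^(7) t_k = s_(8) − s_(3) = 76160/729 − (14/9) = 75026/729.

Σ = 75026/729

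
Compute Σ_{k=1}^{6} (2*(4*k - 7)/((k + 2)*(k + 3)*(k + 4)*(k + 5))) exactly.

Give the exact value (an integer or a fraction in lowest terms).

Σ = 7/990

The ratio is (k + 2)*(4*k - 3)/((k + 6)*(4*k - 7)).
Take A(k)=k + 2, B(k)=k + 6, C(k)=k - 7/4.
Key eq: (k + 2)·f(k+1) = (k + 5)·f(k) + (k - 7/4).
deg f ≤ 3 (via 1,1,1).
Match coefficients ⇒ f(k) = -k*(k**2 + 9*k + 74)/96.
R(k) = B(k−1)·f(k)/C(k) = -k*(k + 5)*(k**2 + 9*k + 74)/(24*(4*k - 7)); s_k = R·t_k = k*(-k**2 - 9*k - 74)/(12*(k + 2)*(k + 3)*(k + 4)).
s_(k+1) − s_k = 2*(4*k - 7)/(k**4 + 14*k**3 + 71*k**2 + 154*k + 120) = t_k.
Σ_(k=1)^(6) t_k = s_(7) − s_(1) = -217/1980 − (-7/60) = 7/990.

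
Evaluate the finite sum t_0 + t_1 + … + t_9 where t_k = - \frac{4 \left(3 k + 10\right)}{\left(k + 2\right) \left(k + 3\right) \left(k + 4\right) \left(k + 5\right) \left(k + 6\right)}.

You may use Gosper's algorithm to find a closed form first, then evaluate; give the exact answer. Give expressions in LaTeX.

Σ = -31/315

Step 1: r(k) = (k + 2)*(3*k + 13)/((k + 7)*(3*k + 10)).
Normal form (A,B,C) = (k + 2, k + 7, k + 10/3).
Need (k + 2)·f(k+1) − (k + 6)·f(k) = k + 10/3.
d = 4 from the (1,1,1) case.
Match coefficients ⇒ f(k) = k*(k + 3)*(k**2 + 11*k + 38)/120.
Certificate R = B(k−1)f/C = k*(k + 3)*(k + 6)*(k**2 + 11*k + 38)/(40*(3*k + 10)) gives s_k = k*(-k**2 - 11*k - 38)/(10*(k**3 + 11*k**2 + 38*k + 40)).
s_(k+1) − s_k = 4*(-3*k - 10)/(k**5 + 20*k**4 + 155*k**3 + 580*k**2 + 1044*k + 720) = t_k.
Σ_(k=0)^(9) t_k = s_(10) − s_(0) = -31/315 − (0) = -31/315.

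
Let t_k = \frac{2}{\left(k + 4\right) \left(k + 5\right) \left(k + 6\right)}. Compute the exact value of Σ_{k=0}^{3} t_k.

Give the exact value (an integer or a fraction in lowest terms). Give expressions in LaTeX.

r(k) = (k + 4)/(k + 7) after simplifying.
A = k + 4, B = k + 7, C = 1.
Key eq: (k + 4)·f(k+1) = (k + 6)·f(k) + (1).
From deg A=1, deg B=1, deg C=0: d=2.
Coefficient equations give f(k) = k*(k + 9)/40.
Get s_k = R·t_k = k*(k + 9)/(20*(k + 4)*(k + 5)) with R(k) = B(k−1)f(k)/C(k) = k*(k + 6)*(k + 9)/40.
Check: Δs_k = 2/(k**3 + 15*k**2 + 74*k + 120). ✓
Evaluate s at k=4 and k=0: 13/360 and 0; difference 13/360.

Σ = 13/360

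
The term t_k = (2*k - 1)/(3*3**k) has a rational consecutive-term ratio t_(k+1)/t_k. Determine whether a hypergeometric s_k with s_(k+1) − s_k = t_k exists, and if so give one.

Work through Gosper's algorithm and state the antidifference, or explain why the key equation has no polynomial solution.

r(k) = (2*k + 1)/(3*(2*k - 1)) after simplifying.
Take A(k)=1/3, B(k)=1, C(k)=k - 1/2.
f must satisfy (1/3)·f(k+1) − (1)·f(k) = k - 1/2.
Degrees (0,0,1) ⇒ d ≤ 1.
Match coefficients ⇒ f(k) = -3*k/2.
Then R = B(k−1)f/C = -3*k/(2*k - 1), so s_k = R(k)·t_k = -k/3**k.
s_(k+1) − s_k = (2*k - 1)/(3*3**k) = t_k.

s_k = -k/3**k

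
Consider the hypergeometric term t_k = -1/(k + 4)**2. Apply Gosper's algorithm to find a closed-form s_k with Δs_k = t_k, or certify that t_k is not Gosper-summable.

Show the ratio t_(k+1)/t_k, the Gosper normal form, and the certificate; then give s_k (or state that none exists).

none (Gosper's algorithm certifies no s_k)

r(k) = (k + 4)**2/(k + 5)**2 after simplifying.
A = k**2 + 8*k + 16, B = k**2 + 10*k + 25, C = 1.
Solve (k**2 + 8*k + 16)·f(k+1) − (k**2 + 8*k + 16)·f(k) = 1.
From deg A=2, deg B=2, deg C=0: d=0.
f = c0 ⇒ A·f(k+1) − B(k−1)·f(k) − C = -1. The system {-1 = 0} is inconsistent; no antidifference.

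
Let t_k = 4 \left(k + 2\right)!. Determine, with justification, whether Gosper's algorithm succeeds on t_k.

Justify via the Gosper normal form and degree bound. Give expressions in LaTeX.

r(k) = k + 3 after simplifying.
Factor: A=k + 3; B=1; C=1.
Set up (k + 3)·f(k+1) − (1)·f(k) − (1) = 0.
Bound: deg f ≤ -1.
d = -1 < 0 ⇒ no nonzero polynomial f; not summable.

No. Not Gosper-summable.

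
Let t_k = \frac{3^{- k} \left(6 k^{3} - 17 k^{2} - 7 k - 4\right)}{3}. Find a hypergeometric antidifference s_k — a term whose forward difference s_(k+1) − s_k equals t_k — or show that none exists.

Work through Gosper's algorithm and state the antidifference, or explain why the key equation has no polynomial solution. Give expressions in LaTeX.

s_k = 3^{- k} \left(- 3 k^{3} + 4 k^{2} + 3 k + 4\right)

Step 1: r(k) = (6*k**3 + k**2 - 23*k - 22)/(3*(6*k**3 - 17*k**2 - 7*k - 4)).
A = 1/3, B = 1, C = k**3 - 17*k**2/6 - 7*k/6 - 2/3.
Solve (1/3)·f(k+1) − (1)·f(k) = k**3 - 17*k**2/6 - 7*k/6 - 2/3.
Degrees (0,0,3) ⇒ d ≤ 3.
Solve for f: f(k) = -(3*k**3 - 4*k**2 - 3*k - 4)/2 (degree 3 ≤ 3).
R(k) = B(k−1)·f(k)/C(k) = -3*(3*k**3 - 4*k**2 - 3*k - 4)/(6*k**3 - 17*k**2 - 7*k - 4); s_k = R·t_k = (-3*k**3 + 4*k**2 + 3*k + 4)/3**k.
Check: Δs_k = (6*k**3 - 17*k**2 - 7*k - 4)/(3*3**k). ✓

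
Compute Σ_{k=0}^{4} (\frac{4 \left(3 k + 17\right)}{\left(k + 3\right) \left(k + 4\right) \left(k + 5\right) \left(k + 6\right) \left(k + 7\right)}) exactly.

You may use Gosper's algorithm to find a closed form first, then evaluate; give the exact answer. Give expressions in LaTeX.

Ratio r(k) = (k + 3)*(3*k + 20)/((k + 8)*(3*k + 17)).
Take A(k)=k + 3, B(k)=k + 8, C(k)=k + 17/3.
Need (k + 3)·f(k+1) − (k + 7)·f(k) = k + 17/3.
Degrees (1,1,1) ⇒ d ≤ 4.
A polynomial solution: f(k) = k*(k + 5)*(k**2 + 13*k + 54)/216.
Then R = B(k−1)f/C = k*(k + 5)*(k + 7)*(k**2 + 13*k + 54)/(72*(3*k + 17)), so s_k = R(k)·t_k = k*(k**2 + 13*k + 54)/(18*(k**3 + 13*k**2 + 54*k + 72)).
Verify: 4*(3*k + 17)/(k**5 + 25*k**4 + 245*k**3 + 1175*k**2 + 2754*k + 2520) matches t_k.
Evaluate s at k=5 and k=0: 5/99 and 0; difference 5/99.

Σ = 5/99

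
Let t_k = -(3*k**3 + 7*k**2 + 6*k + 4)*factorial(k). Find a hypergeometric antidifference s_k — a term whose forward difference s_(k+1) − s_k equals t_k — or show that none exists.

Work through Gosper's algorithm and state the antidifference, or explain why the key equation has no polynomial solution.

s_k = -(k - 1)*(3*k + 4)*factorial(k)

Ratio r(k) = (3*k**4 + 19*k**3 + 45*k**2 + 49*k + 20)/(3*k**3 + 7*k**2 + 6*k + 4).
Take A(k)=k + 1, B(k)=1, C(k)=k**3 + 7*k**2/3 + 2*k + 4/3.
Solve (k + 1)·f(k+1) − (1)·f(k) = k**3 + 7*k**2/3 + 2*k + 4/3.
Degrees (1,0,3) ⇒ d ≤ 2.
Solve for f: f(k) = (k - 1)*(3*k + 4)/3 (degree 2 ≤ 2).
Certificate R = B(k−1)f/C = (k - 1)*(3*k + 4)/(3*k**3 + 7*k**2 + 6*k + 4) gives s_k = -(k - 1)*(3*k + 4)*factorial(k).
Δs = -(3*k**3 + 7*k**2 + 6*k + 4)*factorial(k), as required.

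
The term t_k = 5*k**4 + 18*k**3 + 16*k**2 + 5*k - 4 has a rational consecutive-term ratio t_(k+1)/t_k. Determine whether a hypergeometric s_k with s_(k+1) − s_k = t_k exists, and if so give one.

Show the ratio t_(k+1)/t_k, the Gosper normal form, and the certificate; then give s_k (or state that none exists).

s_k = k*(k**4 + 2*k**3 - 2*k**2 - k - 4)

r(k) = (5*k**4 + 38*k**3 + 100*k**2 + 111*k + 40)/(5*k**4 + 18*k**3 + 16*k**2 + 5*k - 4) after simplifying.
So A=1 and B=1, with C=k**4 + 18*k**3/5 + 16*k**2/5 + k - 4/5.
Solve (1)·f(k+1) − (1)·f(k) = k**4 + 18*k**3/5 + 16*k**2/5 + k - 4/5.
Bound: deg f ≤ 5.
A polynomial solution: f(k) = k*(k**4 + 2*k**3 - 2*k**2 - k - 4)/5.
Then R = B(k−1)f/C = k*(k**4 + 2*k**3 - 2*k**2 - k - 4)/(5*k**4 + 18*k**3 + 16*k**2 + 5*k - 4), so s_k = R(k)·t_k = k*(k**4 + 2*k**3 - 2*k**2 - k - 4).
Δs = 5*k**4 + 18*k**3 + 16*k**2 + 5*k - 4, as required.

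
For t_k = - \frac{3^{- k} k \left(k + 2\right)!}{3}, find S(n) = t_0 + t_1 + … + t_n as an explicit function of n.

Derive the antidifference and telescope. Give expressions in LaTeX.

Step 1: r(k) = (k + 1)*(k + 3)/(3*k).
So A=k/3 + 1 and B=1, with C=k.
Solve (k/3 + 1)·f(k+1) − (1)·f(k) = k.
From deg A=1, deg B=0, deg C=1: d=0.
Coefficient equations give f(k) = 3.
Certificate R = B(k−1)f/C = 3/k gives s_k = -factorial(k + 2)/3**k.
s_(k+1) − s_k = -k*factorial(k + 2)/(3*3**k) = t_k.
s_(n+1) = -3**(-n - 1)*factorial(n + 3) and s_(0) = -2, so S(n) = 2 - factorial(n + 3)/(3*3**n).

S(n) = 2 - \frac{3^{- n} \left(n + 3\right)!}{3}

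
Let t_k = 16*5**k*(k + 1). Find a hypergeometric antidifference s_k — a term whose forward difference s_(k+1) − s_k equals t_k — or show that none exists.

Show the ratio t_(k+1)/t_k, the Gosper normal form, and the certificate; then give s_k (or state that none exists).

s_k = 5**k*(4*k - 1)

The ratio is 5*(k + 2)/(k + 1).
Factor: A=5; B=1; C=k + 1.
Set up (5)·f(k+1) − (1)·f(k) − (k + 1) = 0.
deg f ≤ 1 (via 0,0,1).
Match coefficients ⇒ f(k) = (4*k - 1)/16.
Get s_k = R·t_k = 5**k*(4*k - 1) with R(k) = B(k−1)f(k)/C(k) = (4*k - 1)/(16*(k + 1)).
s_(k+1) − s_k = 16*5**k*(k + 1) = t_k.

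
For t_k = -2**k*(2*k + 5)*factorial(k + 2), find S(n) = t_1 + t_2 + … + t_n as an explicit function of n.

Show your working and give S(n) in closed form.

S(n) = -2*2**n*factorial(n + 3) + 12

Compute t_(k+1)/t_k: get 2*(k + 3)*(2*k + 7)/(2*k + 5).
So A=2*k + 6 and B=1, with C=k + 5/2.
Key eq: (2*k + 6)·f(k+1) = (1)·f(k) + (k + 5/2).
d = 0 from the (1,0,1) case.
Match coefficients ⇒ f(k) = 1/2.
R(k) = B(k−1)·f(k)/C(k) = 1/(2*k + 5); s_k = R·t_k = -2**k*factorial(k + 2).
Verify: -2**k*(2*k + 5)*factorial(k + 2) matches t_k.
Evaluate: s_(n+1) = -2**(n + 1)*factorial(n + 3); subtract s_(1) = -12 ⇒ S(n) = -2*2**n*factorial(n + 3) + 12.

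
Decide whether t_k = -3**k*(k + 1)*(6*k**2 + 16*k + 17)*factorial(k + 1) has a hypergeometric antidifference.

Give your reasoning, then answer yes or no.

Ratio r(k) = (k + 2)**2*(48*k + 18*(k + 1)**2 + 99)/((k + 1)*(6*k**2 + 16*k + 17)).
So A=3*k + 6 and B=1, with C=k**3 + 11*k**2/3 + 11*k/2 + 17/6.
Solve (3*k + 6)·f(k+1) − (1)·f(k) = k**3 + 11*k**2/3 + 11*k/2 + 17/6.
Degrees (1,0,3) ⇒ d ≤ 2.
A polynomial solution: f(k) = (2*k**2 + 1)/6.
So s_k = (B(k−1)f/C)·t_k = ((2*k**2 + 1)/((k + 1)*(6*k**2 + 16*k + 17)))·t_k = -3**k*(2*k**2 + 1)*factorial(k + 1).
Δs = -3**k*(k + 1)*(6*k**2 + 16*k + 17)*factorial(k + 1), as required.

Yes. s_k = -3**k*(2*k**2 + 1)*factorial(k + 1).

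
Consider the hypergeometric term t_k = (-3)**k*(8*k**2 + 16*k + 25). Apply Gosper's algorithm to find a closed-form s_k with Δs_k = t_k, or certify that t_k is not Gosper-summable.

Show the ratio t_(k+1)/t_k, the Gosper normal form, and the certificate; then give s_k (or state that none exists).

s_k = (-3)**k*(-2*k**2 - k - 4)

Step 1: r(k) = 3*(-8*k**2 - 32*k - 49)/(8*k**2 + 16*k + 25).
Factor: A=-3; B=1; C=k**2 + 2*k + 25/8.
Solve (-3)·f(k+1) − (1)·f(k) = k**2 + 2*k + 25/8.
Bound: deg f ≤ 2.
Coefficient equations give f(k) = -(2*k**2 + k + 4)/8.
Certificate R = B(k−1)f/C = -(2*k**2 + k + 4)/(8*k**2 + 16*k + 25) gives s_k = (-3)**k*(-2*k**2 - k - 4).
s_(k+1) − s_k = (-3)**k*(8*k**2 + 16*k + 25) = t_k.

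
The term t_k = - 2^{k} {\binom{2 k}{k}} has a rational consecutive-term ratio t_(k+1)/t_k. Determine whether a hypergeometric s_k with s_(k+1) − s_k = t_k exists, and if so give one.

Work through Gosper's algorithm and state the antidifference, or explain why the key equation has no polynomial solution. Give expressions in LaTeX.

Ratio r(k) = 4*(2*k + 1)/(k + 1).
A = 8*k + 4, B = k + 1, C = 1.
Set up (8*k + 4)·f(k+1) − (k)·f(k) − (1) = 0.
From deg A=1, deg B=1, deg C=0: d=-1.
Bound -1 < 0, so the key equation has no polynomial solution.

not Gosper-summable; s_k does not exist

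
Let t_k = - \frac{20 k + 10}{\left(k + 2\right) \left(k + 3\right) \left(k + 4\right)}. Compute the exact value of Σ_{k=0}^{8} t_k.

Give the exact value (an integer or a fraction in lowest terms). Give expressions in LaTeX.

Σ = -115/44

Step 1: r(k) = (k + 2)*(2*k + 3)/((k + 5)*(2*k + 1)).
A = k + 2, B = k + 5, C = k + 1/2.
Solve (k + 2)·f(k+1) − (k + 4)·f(k) = k + 1/2.
Bound: deg f ≤ 2.
Solve for f: f(k) = k*(5*k + 1)/24 (degree 2 ≤ 2).
Then R = B(k−1)f/C = k*(k + 4)*(5*k + 1)/(12*(2*k + 1)), so s_k = R(k)·t_k = -5*k*(5*k + 1)/(6*(k + 2)*(k + 3)).
Verify: 10*(-2*k - 1)/(k**3 + 9*k**2 + 26*k + 24) matches t_k.
Σ_(k=0)^(8) t_k = s_(9) − s_(0) = -115/44 − (0) = -115/44.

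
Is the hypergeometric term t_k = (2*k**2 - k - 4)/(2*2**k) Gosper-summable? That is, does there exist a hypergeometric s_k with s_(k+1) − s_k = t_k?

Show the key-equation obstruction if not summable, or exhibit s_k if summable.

r(k) = (k - 2*(k + 1)**2 + 5)/(2*(-2*k**2 + k + 4)) after simplifying.
A = 1/2, B = 1, C = k**2 - k/2 - 2.
Need (1/2)·f(k+1) − (1)·f(k) = k**2 - k/2 - 2.
Degrees (0,0,2) ⇒ d ≤ 2.
Solving with deg f ≤ 2: f(k) = -(k + 1)*(2*k + 1).
Certificate R = B(k−1)f/C = -2*(k + 1)*(2*k + 1)/(2*k**2 - k - 4) gives s_k = (-2*k**2 - 3*k - 1)/2**k.
s_(k+1) − s_k = (2*k**2 - k - 4)/(2*2**k) = t_k.

Yes. s_k = (-2*k**2 - 3*k - 1)/2**k.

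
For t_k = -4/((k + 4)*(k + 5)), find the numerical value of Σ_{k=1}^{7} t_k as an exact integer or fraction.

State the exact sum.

Σ = -7/15

Compute t_(k+1)/t_k: get (k + 4)/(k + 6).
A = k + 4, B = k + 6, C = 1.
Solve (k + 4)·f(k+1) − (k + 5)·f(k) = 1.
From deg A=1, deg B=1, deg C=0: d=1.
Solve for f: f(k) = k/4 (degree 1 ≤ 1).
Then R = B(k−1)f/C = k*(k + 5)/4, so s_k = R(k)·t_k = -k/(k + 4).
s_(k+1) − s_k = -4/(k**2 + 9*k + 20) = t_k.
Telescoping: Σ = s_(8) − s_(1) = -2/3 − (-1/5) = -7/15.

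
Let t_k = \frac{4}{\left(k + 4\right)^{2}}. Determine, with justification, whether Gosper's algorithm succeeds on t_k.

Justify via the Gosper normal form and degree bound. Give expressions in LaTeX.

Step 1: r(k) = (k + 4)**2/(k + 5)**2.
So A=k**2 + 8*k + 16 and B=k**2 + 10*k + 25, with C=1.
Key eq: (k**2 + 8*k + 16)·f(k+1) = (k**2 + 8*k + 16)·f(k) + (1).
Bound: deg f ≤ 0.
Write f(k) = c0. Then LHS − RHS = -1, requiring -1 = 0: contradictory. No certificate.

No — the linear system for f has no solution.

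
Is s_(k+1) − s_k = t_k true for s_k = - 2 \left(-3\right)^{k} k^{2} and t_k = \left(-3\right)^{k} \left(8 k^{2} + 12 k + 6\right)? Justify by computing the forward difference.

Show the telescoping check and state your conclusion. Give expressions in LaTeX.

valid; difference matches t_k

s_(k+1) = 6*(-3)**k*(k + 1)**2
s_(k+1) − s_k = 2*(-3)**k*(k**2 + 3*(k + 1)**2)
(s_(k+1) − s_k) − t_k = 0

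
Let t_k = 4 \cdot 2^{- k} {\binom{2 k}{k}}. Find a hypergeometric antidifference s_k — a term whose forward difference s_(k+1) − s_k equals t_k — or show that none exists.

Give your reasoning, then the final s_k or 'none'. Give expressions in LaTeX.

Step 1: r(k) = (2*k + 1)/(k + 1).
Gosper form: A/B · C(k+1)/C(k) with A=2*k + 1, B=k + 1, C=1.
Need (2*k + 1)·f(k+1) − (k)·f(k) = 1.
d = -1 from the (1,1,0) case.
d = -1 < 0 ⇒ no nonzero polynomial f; not summable.

no hypergeometric antidifference exists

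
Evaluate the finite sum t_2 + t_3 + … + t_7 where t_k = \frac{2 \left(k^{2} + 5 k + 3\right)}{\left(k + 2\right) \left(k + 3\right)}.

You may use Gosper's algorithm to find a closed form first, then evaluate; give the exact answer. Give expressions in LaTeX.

Ratio r(k) = (k + 2)*(5*k + (k + 1)**2 + 8)/((k + 4)*(k**2 + 5*k + 3)).
Normal form (A,B,C) = (k + 2, k + 4, k**2 + 5*k + 3).
Solve (k + 2)·f(k+1) − (k + 3)·f(k) = k**2 + 5*k + 3.
From deg A=1, deg B=1, deg C=2: d=2.
Solve for f: f(k) = k*(2*k + 1)/2 (degree 2 ≤ 2).
Then R = B(k−1)f/C = k*(k + 3)*(2*k + 1)/(2*(k**2 + 5*k + 3)), so s_k = R(k)·t_k = k*(2*k + 1)/(k + 2).
Check: Δs_k = 2*(k**2 + 5*k + 3)/(k**2 + 5*k + 6). ✓
Evaluate s at k=8 and k=2: 68/5 and 5/2; difference 111/10.

Σ = 111/10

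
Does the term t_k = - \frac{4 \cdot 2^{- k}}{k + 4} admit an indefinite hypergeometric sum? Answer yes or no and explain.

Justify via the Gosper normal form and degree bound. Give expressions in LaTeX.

Compute t_(k+1)/t_k: get (k + 4)/(2*(k + 5)).
Gosper form: A/B · C(k+1)/C(k) with A=k/2 + 2, B=k + 5, C=1.
Need (k/2 + 2)·f(k+1) − (k + 4)·f(k) = 1.
deg f ≤ -1 (via 1,1,0).
Bound -1 < 0, so the key equation has no polynomial solution.

No. Not Gosper-summable.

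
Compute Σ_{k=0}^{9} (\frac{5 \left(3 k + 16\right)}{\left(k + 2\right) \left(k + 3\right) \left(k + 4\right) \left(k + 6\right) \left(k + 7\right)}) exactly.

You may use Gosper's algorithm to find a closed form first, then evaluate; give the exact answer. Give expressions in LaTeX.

The ratio is (k + 2)*(k + 6)*(3*k + 19)/((k + 5)*(k + 8)*(3*k + 16)).
A = k + 2, B = k + 8, C = k**2 + 31*k/3 + 80/3.
Key eq: (k + 2)·f(k+1) = (k + 7)·f(k) + (k**2 + 31*k/3 + 80/3).
From deg A=1, deg B=1, deg C=2: d=5.
Solve for f: f(k) = k*(k + 4)*(k + 5)*(k**2 + 11*k + 36)/108 (degree 5 ≤ 5).
Then R = B(k−1)f/C = k*(k + 4)*(k + 7)*(k**2 + 11*k + 36)/(36*(3*k + 16)), so s_k = R(k)·t_k = 5*k*(k**2 + 11*k + 36)/(36*(k**3 + 11*k**2 + 36*k + 36)).
s_(k+1) − s_k = 5*(3*k + 16)/(k**5 + 22*k**4 + 185*k**3 + 740*k**2 + 1404*k + 1008) = t_k.
Evaluate s at k=10 and k=0: 1025/7488 and 0; difference 1025/7488.

Σ = 1025/7488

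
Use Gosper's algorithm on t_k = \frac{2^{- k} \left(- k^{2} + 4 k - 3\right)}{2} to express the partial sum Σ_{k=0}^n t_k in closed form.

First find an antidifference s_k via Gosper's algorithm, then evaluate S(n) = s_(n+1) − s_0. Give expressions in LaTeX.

Compute t_(k+1)/t_k: get k*(k - 2)/(2*(k**2 - 4*k + 3)).
Gosper form: A/B · C(k+1)/C(k) with A=1/2, B=1, C=k**2 - 4*k + 3.
Key eq: (1/2)·f(k+1) = (1)·f(k) + (k**2 - 4*k + 3).
Bound: deg f ≤ 2.
A polynomial solution: f(k) = -2*(k**2 - 2*k + 2).
R(k) = B(k−1)·f(k)/C(k) = -2*(k**2 - 2*k + 2)/((k - 3)*(k - 1)); s_k = R·t_k = (k**2 - 2*k + 2)/2**k.
Δs = (-k**2 + 4*k - 3)/(2*2**k), as required.
Telescope: S(n) = s_(n+1) − s_(0) = 2**(-n - 1)*(n**2 + 1) − (2) = 2**(-n - 1)*(-2**(n + 2) + n**2 + 1).

S(n) = 2^{- n - 1} \left(- 2^{n + 2} + n^{2} + 1\right)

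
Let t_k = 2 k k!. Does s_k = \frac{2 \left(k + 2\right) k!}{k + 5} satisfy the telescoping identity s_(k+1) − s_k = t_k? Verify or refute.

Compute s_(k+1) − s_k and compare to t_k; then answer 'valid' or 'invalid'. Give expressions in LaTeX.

Invalid: residual - \frac{6 \left(k^{2} + 5 k - 1\right) k!}{\left(k + 5\right) \left(k + 6\right)} ≠ 0.

s_(k+1) = 2*(k + 3)*factorial(k + 1)/(k + 6)
s_(k+1) − s_k = 2*(k**3 + 8*k**2 + 15*k + 3)*factorial(k)/((k + 5)*(k + 6))
(s_(k+1) − s_k) − t_k = -6*(k**2 + 5*k - 1)*factorial(k)/((k + 5)*(k + 6))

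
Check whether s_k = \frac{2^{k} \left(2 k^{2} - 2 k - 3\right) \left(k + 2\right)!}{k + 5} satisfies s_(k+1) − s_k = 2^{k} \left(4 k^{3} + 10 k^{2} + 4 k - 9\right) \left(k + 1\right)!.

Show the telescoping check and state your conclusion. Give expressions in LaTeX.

Invalid: residual - \frac{3 \cdot 2^{k} \left(4 k^{4} + 30 k^{3} + 52 k^{2} + 13 k - 42\right) \left(k + 1\right)!}{\left(k + 5\right) \left(k + 6\right)} ≠ 0.

s_(k+1) = 2**(k + 1)*(2*k**2 + 2*k - 3)*factorial(k + 3)/(k + 6)
s_(k+1) − s_k = 2**k*(4*k**4 + 34*k**3 + 76*k**2 + 27*k - 72)*factorial(k + 2)/((k + 5)*(k + 6))
(s_(k+1) − s_k) − t_k = -3*2**k*(4*k**4 + 30*k**3 + 52*k**2 + 13*k - 42)*factorial(k + 1)/((k + 5)*(k + 6))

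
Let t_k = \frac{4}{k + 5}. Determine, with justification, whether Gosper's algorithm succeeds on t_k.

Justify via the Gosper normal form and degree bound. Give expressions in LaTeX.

Compute t_(k+1)/t_k: get (k + 5)/(k + 6).
Take A(k)=k + 5, B(k)=k + 6, C(k)=1.
Solve (k + 5)·f(k+1) − (k + 5)·f(k) = 1.
d = 0 from the (1,1,0) case.
Put f(k) = c0: A·f(k+1) − B(k−1)·f(k) − C = -1; need -1 = 0 — inconsistent ⇒ no f, not summable.

No — the linear system for f has no solution.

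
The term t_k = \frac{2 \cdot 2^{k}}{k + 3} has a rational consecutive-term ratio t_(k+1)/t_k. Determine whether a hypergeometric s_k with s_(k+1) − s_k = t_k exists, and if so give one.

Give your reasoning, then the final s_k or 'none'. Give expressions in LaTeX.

none (Gosper's algorithm certifies no s_k)

The ratio is 2*(k + 3)/(k + 4).
Gosper form: A/B · C(k+1)/C(k) with A=2*k + 6, B=k + 4, C=1.
Set up (2*k + 6)·f(k+1) − (k + 3)·f(k) − (1) = 0.
d = -1 from the (1,1,0) case.
Bound -1 < 0, so the key equation has no polynomial solution.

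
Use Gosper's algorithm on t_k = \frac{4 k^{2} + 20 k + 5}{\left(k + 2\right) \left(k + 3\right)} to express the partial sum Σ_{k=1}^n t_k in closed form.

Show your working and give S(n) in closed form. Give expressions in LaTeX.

Step 1: r(k) = (k + 2)*(20*k + 4*(k + 1)**2 + 25)/((k + 4)*(4*k**2 + 20*k + 5)).
Normal form (A,B,C) = (k + 2, k + 4, k**2 + 5*k + 5/4).
f must satisfy (k + 2)·f(k+1) − (k + 3)·f(k) = k**2 + 5*k + 5/4.
From deg A=1, deg B=1, deg C=2: d=2.
Solve for f: f(k) = k*(8*k - 3)/8 (degree 2 ≤ 2).
Get s_k = R·t_k = k*(8*k - 3)/(2*(k + 2)) with R(k) = B(k−1)f(k)/C(k) = k*(k + 3)*(8*k - 3)/(2*(4*k**2 + 20*k + 5)).
Check: Δs_k = (4*k**2 + 20*k + 5)/(k**2 + 5*k + 6). ✓
s_(n+1) = (8*n**2 + 13*n + 5)/(2*(n + 3)) and s_(1) = 5/6, so S(n) = n*(12*n + 17)/(3*(n + 3)).

S(n) = \frac{n \left(12 n + 17\right)}{3 \left(n + 3\right)}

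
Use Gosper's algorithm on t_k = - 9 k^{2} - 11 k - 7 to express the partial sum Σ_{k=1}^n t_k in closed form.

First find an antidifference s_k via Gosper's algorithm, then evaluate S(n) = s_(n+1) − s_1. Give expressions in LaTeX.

The ratio is (9*k**2 + 29*k + 27)/(9*k**2 + 11*k + 7).
Gosper form: A/B · C(k+1)/C(k) with A=1, B=1, C=k**2 + 11*k/9 + 7/9.
f must satisfy (1)·f(k+1) − (1)·f(k) = k**2 + 11*k/9 + 7/9.
Bound: deg f ≤ 3.
Coefficient equations give f(k) = k*(3*k**2 + k + 3)/9.
So s_k = (B(k−1)f/C)·t_k = (k*(3*k**2 + k + 3)/(9*k**2 + 11*k + 7))·t_k = k*(-3*k**2 - k - 3).
Verify: -9*k**2 - 11*k - 7 matches t_k.
Evaluate: s_(n+1) = -3*n**3 - 10*n**2 - 14*n - 7; subtract s_(1) = -7 ⇒ S(n) = n*(-3*n**2 - 10*n - 14).

S(n) = n \left(- 3 n^{2} - 10 n - 14\right)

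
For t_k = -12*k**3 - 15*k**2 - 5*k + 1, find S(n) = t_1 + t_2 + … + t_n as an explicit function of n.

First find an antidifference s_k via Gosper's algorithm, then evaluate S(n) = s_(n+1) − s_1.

Ratio r(k) = (12*k**3 + 51*k**2 + 71*k + 31)/(12*k**3 + 15*k**2 + 5*k - 1).
Normal form (A,B,C) = (1, 1, k**3 + 5*k**2/4 + 5*k/12 - 1/12).
Need (1)·f(k+1) − (1)·f(k) = k**3 + 5*k**2/4 + 5*k/12 - 1/12.
deg f ≤ 4 (via 0,0,3).
Match coefficients ⇒ f(k) = k*(3*k**3 - k**2 - 2*k - 1)/12.
So s_k = (B(k−1)f/C)·t_k = (k*(3*k**3 - k**2 - 2*k - 1)/(12*k**3 + 15*k**2 + 5*k - 1))·t_k = k*(-3*k**3 + k**2 + 2*k + 1).
Check: Δs_k = -12*k**3 - 15*k**2 - 5*k + 1. ✓
Σ_(k=1)^n t_k = s_(n+1) − s_(1) = (-3*n**4 - 11*n**3 - 13*n**2 - 4*n + 1) − (1), i.e. n*(-3*n**3 - 11*n**2 - 13*n - 4).

S(n) = n*(-3*n**3 - 11*n**2 - 13*n - 4)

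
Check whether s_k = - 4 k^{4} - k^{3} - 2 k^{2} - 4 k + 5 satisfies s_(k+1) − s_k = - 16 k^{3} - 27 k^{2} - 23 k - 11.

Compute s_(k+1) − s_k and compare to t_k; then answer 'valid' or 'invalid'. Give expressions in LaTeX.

s_(k+1) = -4*k**4 - 17*k**3 - 29*k**2 - 27*k - 6
s_(k+1) − s_k = -16*k**3 - 27*k**2 - 23*k - 11
(s_(k+1) − s_k) − t_k = 0

Valid: the claim telescopes to t_k.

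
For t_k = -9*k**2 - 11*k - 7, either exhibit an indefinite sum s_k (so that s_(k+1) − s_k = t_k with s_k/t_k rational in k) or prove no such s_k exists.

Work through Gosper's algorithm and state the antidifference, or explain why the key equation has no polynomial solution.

r(k) = (9*k**2 + 29*k + 27)/(9*k**2 + 11*k + 7) after simplifying.
Take A(k)=1, B(k)=1, C(k)=k**2 + 11*k/9 + 7/9.
f must satisfy (1)·f(k+1) − (1)·f(k) = k**2 + 11*k/9 + 7/9.
d = 3 from the (0,0,2) case.
Match coefficients ⇒ f(k) = k*(3*k**2 + k + 3)/9.
So s_k = (B(k−1)f/C)·t_k = (k*(3*k**2 + k + 3)/(9*k**2 + 11*k + 7))·t_k = k*(-3*k**2 - k - 3).
s_(k+1) − s_k = -9*k**2 - 11*k - 7 = t_k.

s_k = k*(-3*k**2 - k - 3)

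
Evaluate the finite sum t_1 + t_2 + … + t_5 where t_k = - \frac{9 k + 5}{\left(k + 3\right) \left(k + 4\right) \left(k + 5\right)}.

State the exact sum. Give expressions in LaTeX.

Step 1: r(k) = (k + 3)*(9*k + 14)/((k + 6)*(9*k + 5)).
Gosper form: A/B · C(k+1)/C(k) with A=k + 3, B=k + 6, C=k + 5/9.
Need (k + 3)·f(k+1) − (k + 5)·f(k) = k + 5/9.
Bound: deg f ≤ 2.
Match coefficients ⇒ f(k) = k*(4*k + 1)/27.
Get s_k = R·t_k = k*(-4*k - 1)/(3*(k + 3)*(k + 4)) with R(k) = B(k−1)f(k)/C(k) = k*(k + 5)*(4*k + 1)/(3*(9*k + 5)).
s_(k+1) − s_k = (-9*k - 5)/(k**3 + 12*k**2 + 47*k + 60) = t_k.
Sum = s_(6) − s_(1); s_(6) = -5/9, s_(1) = -1/12 ⇒ -17/36.

Σ = -17/36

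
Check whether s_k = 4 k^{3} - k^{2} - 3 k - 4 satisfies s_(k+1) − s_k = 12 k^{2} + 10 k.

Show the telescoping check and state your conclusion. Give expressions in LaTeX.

s_(k+1) = 4*k**3 + 11*k**2 + 7*k - 4
s_(k+1) − s_k = 2*k*(6*k + 5)
(s_(k+1) − s_k) − t_k = 0

Valid — Δs_k = t_k.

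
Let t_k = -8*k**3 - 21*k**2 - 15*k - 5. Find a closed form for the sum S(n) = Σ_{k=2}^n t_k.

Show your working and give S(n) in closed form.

Compute t_(k+1)/t_k: get (8*k**3 + 45*k**2 + 81*k + 49)/(8*k**3 + 21*k**2 + 15*k + 5).
Take A(k)=1, B(k)=1, C(k)=k**3 + 21*k**2/8 + 15*k/8 + 5/8.
Need (1)·f(k+1) − (1)·f(k) = k**3 + 21*k**2/8 + 15*k/8 + 5/8.
deg f ≤ 4 (via 0,0,3).
Solve for f: f(k) = k*(2*k**3 + 3*k**2 - k + 1)/8 (degree 4 ≤ 4).
Then R = B(k−1)f/C = k*(2*k**3 + 3*k**2 - k + 1)/(8*k**3 + 21*k**2 + 15*k + 5), so s_k = R(k)·t_k = k*(-2*k**3 - 3*k**2 + k - 1).
Δs = -8*k**3 - 21*k**2 - 15*k - 5, as required.
s_(n+1) = -2*n**4 - 11*n**3 - 20*n**2 - 16*n - 5 and s_(2) = -54, so S(n) = -2*n**4 - 11*n**3 - 20*n**2 - 16*n + 49.

S(n) = -2*n**4 - 11*n**3 - 20*n**2 - 16*n + 49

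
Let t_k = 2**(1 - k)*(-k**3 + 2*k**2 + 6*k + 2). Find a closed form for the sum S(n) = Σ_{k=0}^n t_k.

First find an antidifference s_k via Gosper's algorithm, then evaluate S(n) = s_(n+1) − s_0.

S(n) = 2**(1 - n)*(2**(n + 1) + n**3 + 4*n**2 + 4*n)

r(k) = (k**3 + k**2 - 7*k - 9)/(2*(k**3 - 2*k**2 - 6*k - 2)) after simplifying.
Gosper form: A/B · C(k+1)/C(k) with A=1/2, B=1, C=k**3 - 2*k**2 - 6*k - 2.
Key eq: (1/2)·f(k+1) = (1)·f(k) + (k**3 - 2*k**2 - 6*k - 2).
deg f ≤ 3 (via 0,0,3).
Coefficient equations give f(k) = -2*(k - 1)*(k + 1)**2.
So s_k = (B(k−1)f/C)·t_k = (-2*(k - 1)*(k + 1)**2/(k**3 - 2*k**2 - 6*k - 2))·t_k = 2**(2 - k)*(k**3 + k**2 - k - 1).
Verify: 2**(1 - k)*(-k**3 + 2*k**2 + 6*k + 2) matches t_k.
Telescope: S(n) = s_(n+1) − s_(0) = 2**(1 - n)*n*(n**2 + 4*n + 4) − (-4) = 2**(1 - n)*(2**(n + 1) + n**3 + 4*n**2 + 4*n).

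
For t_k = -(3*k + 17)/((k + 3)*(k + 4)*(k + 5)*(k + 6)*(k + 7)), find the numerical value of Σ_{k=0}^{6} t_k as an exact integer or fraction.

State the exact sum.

Σ = -679/51480

The ratio is (k + 3)*(3*k + 20)/((k + 8)*(3*k + 17)).
Normal form (A,B,C) = (k + 3, k + 8, k + 17/3).
Need (k + 3)·f(k+1) − (k + 7)·f(k) = k + 17/3.
deg f ≤ 4 (via 1,1,1).
Coefficient equations give f(k) = k*(k + 5)*(k**2 + 13*k + 54)/216.
Certificate R = B(k−1)f/C = k*(k + 5)*(k + 7)*(k**2 + 13*k + 54)/(72*(3*k + 17)) gives s_k = k*(-k**2 - 13*k - 54)/(72*(k**3 + 13*k**2 + 54*k + 72)).
s_(k+1) − s_k = (-3*k - 17)/(k**5 + 25*k**4 + 245*k**3 + 1175*k**2 + 2754*k + 2520) = t_k.
Evaluate s at k=7 and k=0: -679/51480 and 0; difference -679/51480.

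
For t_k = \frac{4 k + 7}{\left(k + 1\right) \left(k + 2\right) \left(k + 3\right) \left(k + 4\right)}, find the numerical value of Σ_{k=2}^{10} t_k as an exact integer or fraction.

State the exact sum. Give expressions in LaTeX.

Step 1: r(k) = (k + 1)*(4*k + 11)/((k + 5)*(4*k + 7)).
Normal form (A,B,C) = (k + 1, k + 5, k + 7/4).
Solve (k + 1)·f(k+1) − (k + 4)·f(k) = k + 7/4.
From deg A=1, deg B=1, deg C=1: d=3.
Solving with deg f ≤ 3: f(k) = k*(k**2 + 6*k + 7)/8.
Certificate R = B(k−1)f/C = k*(k + 4)*(k**2 + 6*k + 7)/(2*(4*k + 7)) gives s_k = k*(k**2 + 6*k + 7)/(2*(k + 1)*(k + 2)*(k + 3)).
Verify: (4*k + 7)/(k**4 + 10*k**3 + 35*k**2 + 50*k + 24) matches t_k.
Telescoping: Σ = s_(11) − s_(2) = 1067/2184 − (23/60) = 383/3640.

Σ = 383/3640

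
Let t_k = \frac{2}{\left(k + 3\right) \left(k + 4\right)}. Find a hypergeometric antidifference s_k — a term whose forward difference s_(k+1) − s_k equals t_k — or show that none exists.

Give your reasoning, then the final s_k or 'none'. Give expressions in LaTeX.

t_(k+1)/t_k = (k + 3)/(k + 5).
So A=k + 3 and B=k + 5, with C=1.
Key eq: (k + 3)·f(k+1) = (k + 4)·f(k) + (1).
Bound: deg f ≤ 1.
Solve for f: f(k) = k/3 (degree 1 ≤ 1).
Then R = B(k−1)f/C = k*(k + 4)/3, so s_k = R(k)·t_k = 2*k/(3*(k + 3)).
Verify: 2/(k**2 + 7*k + 12) matches t_k.

s_k = \frac{2 k}{3 \left(k + 3\right)}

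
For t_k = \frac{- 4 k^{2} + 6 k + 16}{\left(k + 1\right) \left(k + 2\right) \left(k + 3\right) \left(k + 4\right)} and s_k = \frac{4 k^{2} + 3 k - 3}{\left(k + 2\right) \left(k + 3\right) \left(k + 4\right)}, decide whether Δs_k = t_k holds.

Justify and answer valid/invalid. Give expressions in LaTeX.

s_(k+1) = (3*k + 4*(k + 1)**2)/((k + 3)*(k + 4)*(k + 5))
s_(k+1) − s_k = (-4*k**2 + 14*k + 23)/(k**4 + 14*k**3 + 71*k**2 + 154*k + 120)
(s_(k+1) − s_k) − t_k = 3*(8*k**2 - 3*k - 19)/(k**5 + 15*k**4 + 85*k**3 + 225*k**2 + 274*k + 120)

Invalid: residual \frac{3 \left(8 k^{2} - 3 k - 19\right)}{k^{5} + 15 k^{4} + 85 k^{3} + 225 k^{2} + 274 k + 120} ≠ 0.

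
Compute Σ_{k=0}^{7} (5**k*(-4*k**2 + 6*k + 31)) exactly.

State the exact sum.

Step 1: r(k) = 5*(4*k**2 + 2*k - 33)/(4*k**2 - 6*k - 31).
So A=5 and B=1, with C=k**2 - 3*k/2 - 31/4.
Need (5)·f(k+1) − (1)·f(k) = k**2 - 3*k/2 - 31/4.
Bound: deg f ≤ 2.
Solve for f: f(k) = (k**2 - 4*k - 4)/4 (degree 2 ≤ 2).
Then R = B(k−1)f/C = (k**2 - 4*k - 4)/(4*k**2 - 6*k - 31), so s_k = R(k)·t_k = 5**k*(-k**2 + 4*k + 4).
Δs = 5**k*(-4*k**2 + 6*k + 31), as required.
Σ_(k=0)^(7) t_k = s_(8) − s_(0) = -10937500 − (4) = -10937504.

Σ = -10937504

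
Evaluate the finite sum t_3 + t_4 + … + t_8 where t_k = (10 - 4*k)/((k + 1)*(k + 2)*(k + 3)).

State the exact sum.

t_(k+1)/t_k = (k + 1)*(2*k - 3)/((k + 4)*(2*k - 5)).
Gosper form: A/B · C(k+1)/C(k) with A=k + 1, B=k + 4, C=k - 5/2.
Key eq: (k + 1)·f(k+1) = (k + 3)·f(k) + (k - 5/2).
Bound: deg f ≤ 2.
Solve for f: f(k) = -k*(3*k + 17)/8 (degree 2 ≤ 2).
Certificate R = B(k−1)f/C = -k*(k + 3)*(3*k + 17)/(4*(2*k - 5)) gives s_k = k*(3*k + 17)/(2*(k + 1)*(k + 2)).
Δs = 2*(5 - 2*k)/(k**3 + 6*k**2 + 11*k + 6), as required.
Σ_(k=3)^(8) t_k = s_(9) − s_(3) = 9/5 − (39/20) = -3/20.

Σ = -3/20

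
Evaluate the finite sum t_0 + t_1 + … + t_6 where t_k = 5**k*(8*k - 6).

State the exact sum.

Σ = 781254

t_(k+1)/t_k = 5*(4*k + 1)/(4*k - 3).
Gosper form: A/B · C(k+1)/C(k) with A=5, B=1, C=k - 3/4.
Solve (5)·f(k+1) − (1)·f(k) = k - 3/4.
deg f ≤ 1 (via 0,0,1).
Coefficient equations give f(k) = (k - 2)/4.
Get s_k = R·t_k = 2*5**k*(k - 2) with R(k) = B(k−1)f(k)/C(k) = (k - 2)/(4*k - 3).
Δs = 5**k*(8*k - 6), as required.
Evaluate s at k=7 and k=0: 781250 and -4; difference 781254.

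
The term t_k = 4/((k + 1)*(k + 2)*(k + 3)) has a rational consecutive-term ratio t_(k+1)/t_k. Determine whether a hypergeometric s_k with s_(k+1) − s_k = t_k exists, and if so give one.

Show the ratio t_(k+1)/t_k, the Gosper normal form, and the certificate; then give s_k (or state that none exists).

s_k = k*(k + 3)/((k + 1)*(k + 2))

r(k) = (k + 1)/(k + 4) after simplifying.
Gosper form: A/B · C(k+1)/C(k) with A=k + 1, B=k + 4, C=1.
Need (k + 1)·f(k+1) − (k + 3)·f(k) = 1.
Degrees (1,1,0) ⇒ d ≤ 2.
Solving with deg f ≤ 2: f(k) = k*(k + 3)/4.
So s_k = (B(k−1)f/C)·t_k = (k*(k + 3)**2/4)·t_k = k*(k + 3)/((k + 1)*(k + 2)).
s_(k+1) − s_k = 4/(k**3 + 6*k**2 + 11*k + 6) = t_k.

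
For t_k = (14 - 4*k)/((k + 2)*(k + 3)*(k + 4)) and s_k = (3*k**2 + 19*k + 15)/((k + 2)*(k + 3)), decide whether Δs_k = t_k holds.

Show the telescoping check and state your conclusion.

s_(k+1) = (19*k + 3*(k + 1)**2 + 34)/((k + 3)*(k + 4))
s_(k+1) − s_k = 2*(7 - 2*k)/(k**3 + 9*k**2 + 26*k + 24)
(s_(k+1) − s_k) − t_k = 0

Valid — Δs_k = t_k.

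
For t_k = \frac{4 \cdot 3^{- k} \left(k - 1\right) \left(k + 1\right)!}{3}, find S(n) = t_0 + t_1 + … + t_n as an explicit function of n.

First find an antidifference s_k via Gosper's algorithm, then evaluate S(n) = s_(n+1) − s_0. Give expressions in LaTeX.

The ratio is k*(k + 2)/(3*(k - 1)).
Take A(k)=k/3 + 2/3, B(k)=1, C(k)=k - 1.
Need (k/3 + 2/3)·f(k+1) − (1)·f(k) = k - 1.
Bound: deg f ≤ 0.
A polynomial solution: f(k) = 3.
Certificate R = B(k−1)f/C = 3/(k - 1) gives s_k = 4*factorial(k + 1)/3**k.
s_(k+1) − s_k = 4*(k - 1)*factorial(k + 1)/(3*3**k) = t_k.
Σ_(k=0)^n t_k = s_(n+1) − s_(0) = (4*3**(-n - 1)*factorial(n + 2)) − (4), i.e. -4 + 4*factorial(n + 2)/(3*3**n).

S(n) = -4 + \frac{4 \cdot 3^{- n} \left(n + 2\right)!}{3}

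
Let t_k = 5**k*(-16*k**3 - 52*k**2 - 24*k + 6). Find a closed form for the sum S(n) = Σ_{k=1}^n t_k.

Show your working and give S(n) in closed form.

S(n) = -20*5**n*n**3 - 50*5**n*n**2 - 20*5**n*n + 5*5**n - 5

Ratio r(k) = 5*(8*k**3 + 50*k**2 + 88*k + 43)/(8*k**3 + 26*k**2 + 12*k - 3).
Gosper form: A/B · C(k+1)/C(k) with A=5, B=1, C=k**3 + 13*k**2/4 + 3*k/2 - 3/8.
f must satisfy (5)·f(k+1) − (1)·f(k) = k**3 + 13*k**2/4 + 3*k/2 - 3/8.
Degrees (0,0,3) ⇒ d ≤ 3.
A polynomial solution: f(k) = (4*k**3 - 2*k**2 - 4*k + 1)/16.
Certificate R = B(k−1)f/C = (4*k**3 - 2*k**2 - 4*k + 1)/(2*(8*k**3 + 26*k**2 + 12*k - 3)) gives s_k = 5**k*(-4*k**3 + 2*k**2 + 4*k - 1).
Verify: 5**k*(-16*k**3 - 52*k**2 - 24*k + 6) matches t_k.
Σ_(k=1)^n t_k = s_(n+1) − s_(1) = (5**(n + 1)*(-4*n**3 - 10*n**2 - 4*n + 1)) − (5), i.e. -20*5**n*n**3 - 50*5**n*n**2 - 20*5**n*n + 5*5**n - 5.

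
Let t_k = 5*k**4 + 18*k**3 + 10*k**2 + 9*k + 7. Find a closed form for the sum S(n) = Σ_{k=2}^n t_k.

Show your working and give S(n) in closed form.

S(n) = n**5 + 7*n**4 + 14*n**3 + 14*n**2 + 13*n - 49

Step 1: r(k) = (5*k**4 + 38*k**3 + 94*k**2 + 103*k + 49)/(5*k**4 + 18*k**3 + 10*k**2 + 9*k + 7).
Normal form (A,B,C) = (1, 1, k**4 + 18*k**3/5 + 2*k**2 + 9*k/5 + 7/5).
Need (1)·f(k+1) − (1)·f(k) = k**4 + 18*k**3/5 + 2*k**2 + 9*k/5 + 7/5.
d = 5 from the (0,0,4) case.
A polynomial solution: f(k) = k*(k**2 - 2*k + 2)*(k**2 + 4*k + 2)/5.
Certificate R = B(k−1)f/C = k*(k**2 - 2*k + 2)*(k**2 + 4*k + 2)/(5*k**4 + 18*k**3 + 10*k**2 + 9*k + 7) gives s_k = k*(k**4 + 2*k**3 - 4*k**2 + 4*k + 4).
Verify: 5*k**4 + 18*k**3 + 10*k**2 + 9*k + 7 matches t_k.
s_(n+1) = n**5 + 7*n**4 + 14*n**3 + 14*n**2 + 13*n + 7 and s_(2) = 56, so S(n) = n**5 + 7*n**4 + 14*n**3 + 14*n**2 + 13*n - 49.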